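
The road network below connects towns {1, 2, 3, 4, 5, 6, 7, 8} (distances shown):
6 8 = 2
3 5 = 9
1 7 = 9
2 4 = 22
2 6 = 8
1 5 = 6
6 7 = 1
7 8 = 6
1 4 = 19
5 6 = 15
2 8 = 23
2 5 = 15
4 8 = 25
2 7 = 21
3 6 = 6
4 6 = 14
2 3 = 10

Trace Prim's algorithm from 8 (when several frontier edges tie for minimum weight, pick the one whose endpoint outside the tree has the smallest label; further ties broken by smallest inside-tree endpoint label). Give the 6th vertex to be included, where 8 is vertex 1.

1

Prim, starting at 8.
Step 1: cheapest edge leaving the tree is 6 8 (2); add 6.
Step 2: cheapest edge leaving the tree is 6 7 (1); add 7.
Step 3: cheapest edge leaving the tree is 3 6 (6); add 3.
Step 4: cheapest edge leaving the tree is 2 6 (8); add 2.
Step 5: cheapest edge leaving the tree is 1 7 (9); add 1.
Step 6: cheapest edge leaving the tree is 1 5 (6); add 5.
Step 7: cheapest edge leaving the tree is 4 6 (14); add 4.
Vertex order: 8, 6, 7, 3, 2, 1, 5, 4. The 6th vertex is 1.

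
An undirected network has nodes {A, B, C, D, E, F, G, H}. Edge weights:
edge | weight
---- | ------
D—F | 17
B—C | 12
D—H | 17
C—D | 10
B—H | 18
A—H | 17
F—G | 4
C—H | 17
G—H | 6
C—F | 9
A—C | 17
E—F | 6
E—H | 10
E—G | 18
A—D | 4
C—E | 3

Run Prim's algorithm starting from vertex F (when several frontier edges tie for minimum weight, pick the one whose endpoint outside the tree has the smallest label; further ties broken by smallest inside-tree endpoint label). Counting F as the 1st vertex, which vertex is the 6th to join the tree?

D

Prim's algorithm from F:
Step 1: cheapest edge leaving the tree is F—G (4); add G.
Step 2: cheapest edge leaving the tree is E—F (6); add E.
Step 3: cheapest edge leaving the tree is C—E (3); add C.
Step 4: cheapest edge leaving the tree is G—H (6); add H.
Step 5: cheapest edge leaving the tree is C—D (10); add D.
Step 6: cheapest edge leaving the tree is A—D (4); add A.
Step 7: cheapest edge leaving the tree is B—C (12); add B.
Vertex order: F, G, E, C, H, D, A, B. The 6th vertex is D.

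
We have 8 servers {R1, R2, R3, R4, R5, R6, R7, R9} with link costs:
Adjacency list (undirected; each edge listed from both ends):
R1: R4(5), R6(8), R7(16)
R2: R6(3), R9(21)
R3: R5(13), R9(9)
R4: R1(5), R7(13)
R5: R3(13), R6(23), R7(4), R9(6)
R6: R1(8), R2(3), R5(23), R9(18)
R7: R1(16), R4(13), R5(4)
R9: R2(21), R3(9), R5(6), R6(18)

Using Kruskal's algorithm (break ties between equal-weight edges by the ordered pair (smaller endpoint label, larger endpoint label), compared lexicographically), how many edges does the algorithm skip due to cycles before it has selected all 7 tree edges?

Kruskal's algorithm — process edges by increasing weight (ties by edge label):
R2—R6 (3): add — endpoints in different components.
R5—R7 (4): add — endpoints in different components.
R1—R4 (5): add — endpoints in different components.
R5—R9 (6): add — endpoints in different components.
R1—R6 (8): add — endpoints in different components.
R3—R9 (9): add — endpoints in different components.
R3—R5 (13): skip — R3 and R5 already connected.
R4—R7 (13): add — endpoints in different components.
Edges rejected before the tree was complete: 1.

1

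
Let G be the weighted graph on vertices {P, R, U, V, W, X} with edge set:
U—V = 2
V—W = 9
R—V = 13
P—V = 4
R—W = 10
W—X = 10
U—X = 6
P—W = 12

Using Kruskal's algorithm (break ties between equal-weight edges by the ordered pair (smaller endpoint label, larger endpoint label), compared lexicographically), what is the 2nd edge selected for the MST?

P-V

Sort edges by weight, then run Kruskal:
U—V (2): add. Components now {P} {R} {U,V} {X} {W}
P—V (4): add. Components now {P,U,V} {R} {X} {W}
U—X (6): add. Components now {P,U,V,X} {R} {W}
V—W (9): add. Components now {P,U,V,W,X} {R}
R—W (10): add. Components now {P,R,U,V,W,X}
The 2nd edge added is P—V.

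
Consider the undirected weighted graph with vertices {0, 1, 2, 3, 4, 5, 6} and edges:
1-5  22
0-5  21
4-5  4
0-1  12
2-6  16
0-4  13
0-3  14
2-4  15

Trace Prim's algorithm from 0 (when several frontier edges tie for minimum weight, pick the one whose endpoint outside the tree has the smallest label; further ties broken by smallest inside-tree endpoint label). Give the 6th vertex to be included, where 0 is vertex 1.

2

Prim, starting at 0.
Step 1: cheapest edge leaving the tree is 0-1 (12); add 1.
Step 2: cheapest edge leaving the tree is 0-4 (13); add 4.
Step 3: cheapest edge leaving the tree is 4-5 (4); add 5.
Step 4: cheapest edge leaving the tree is 0-3 (14); add 3.
Step 5: cheapest edge leaving the tree is 2-4 (15); add 2.
Step 6: cheapest edge leaving the tree is 2-6 (16); add 6.
Vertex order: 0, 1, 4, 5, 3, 2, 6. The 6th vertex is 2.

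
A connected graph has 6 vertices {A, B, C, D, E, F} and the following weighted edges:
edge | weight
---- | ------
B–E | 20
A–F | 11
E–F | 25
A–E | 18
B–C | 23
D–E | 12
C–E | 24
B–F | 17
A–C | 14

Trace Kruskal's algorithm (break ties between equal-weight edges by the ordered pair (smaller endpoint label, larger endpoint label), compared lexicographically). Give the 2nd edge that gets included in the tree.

D-E

Sort edges by weight, then run Kruskal:
A–F (11): add — endpoints in different components.
D–E (12): add — endpoints in different components.
A–C (14): add — endpoints in different components.
B–F (17): add — endpoints in different components.
A–E (18): add — endpoints in different components.
The 2nd edge added is D–E.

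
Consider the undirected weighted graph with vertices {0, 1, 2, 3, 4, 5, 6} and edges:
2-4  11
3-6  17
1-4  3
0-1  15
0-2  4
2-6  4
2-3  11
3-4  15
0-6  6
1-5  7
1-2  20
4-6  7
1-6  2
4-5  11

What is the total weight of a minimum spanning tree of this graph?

Grow the tree from 3 using Prim:
Step 1: frontier [2-3 11, 3-4 15, 3-6 17] → take 2-3 (11); add 2.
Step 2: frontier [0-2 4, 2-6 4, 2-4 11, 1-2 20, 3-4 15, 3-6 17] → take 0-2 (4); add 0.
Step 3: frontier [0-6 6, 0-1 15, 2-6 4, 2-4 11, 1-2 20, 3-4 15, 3-6 17] → take 2-6 (4); add 6.
Step 4: frontier [0-1 15, 2-4 11, 1-2 20, 3-4 15, 1-6 2, 4-6 7] → take 1-6 (2); add 1.
Step 5: frontier [1-4 3, 1-5 7, 2-4 11, 3-4 15, 4-6 7] → take 1-4 (3); add 4.
Step 6: frontier [1-5 7, 4-5 11] → take 1-5 (7); add 5.
MST edges: 2-3, 0-2, 2-6, 1-6, 1-4, 1-5; total weight 11+4+4+2+3+7 = 31.

31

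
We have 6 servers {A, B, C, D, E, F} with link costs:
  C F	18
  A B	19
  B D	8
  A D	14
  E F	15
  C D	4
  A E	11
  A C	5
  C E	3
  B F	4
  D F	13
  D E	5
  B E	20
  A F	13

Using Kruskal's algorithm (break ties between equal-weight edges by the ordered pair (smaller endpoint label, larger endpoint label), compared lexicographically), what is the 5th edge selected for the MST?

B-D

Sort edges by weight, then run Kruskal:
C E (3): add — endpoints in different components.
B F (4): add — endpoints in different components.
C D (4): add — endpoints in different components.
A C (5): add — endpoints in different components.
D E (5): skip — D and E already connected.
B D (8): add — endpoints in different components.
The 5th edge added is B D.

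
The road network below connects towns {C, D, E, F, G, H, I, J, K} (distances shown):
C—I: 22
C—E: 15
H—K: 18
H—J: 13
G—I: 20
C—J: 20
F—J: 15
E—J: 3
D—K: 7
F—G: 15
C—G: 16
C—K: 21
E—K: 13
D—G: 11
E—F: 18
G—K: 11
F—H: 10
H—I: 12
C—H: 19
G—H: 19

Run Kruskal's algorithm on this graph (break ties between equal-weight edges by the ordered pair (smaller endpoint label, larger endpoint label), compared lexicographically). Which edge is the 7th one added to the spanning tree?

H-J

Kruskal: consider edges lightest-first.
E—J (3): add — endpoints in different components.
D—K (7): add — endpoints in different components.
F—H (10): add — endpoints in different components.
D—G (11): add — endpoints in different components.
G—K (11): skip — G and K already connected.
H—I (12): add — endpoints in different components.
E—K (13): add — endpoints in different components.
H—J (13): add — endpoints in different components.
C—E (15): add — endpoints in different components.
The 7th edge added is H—J.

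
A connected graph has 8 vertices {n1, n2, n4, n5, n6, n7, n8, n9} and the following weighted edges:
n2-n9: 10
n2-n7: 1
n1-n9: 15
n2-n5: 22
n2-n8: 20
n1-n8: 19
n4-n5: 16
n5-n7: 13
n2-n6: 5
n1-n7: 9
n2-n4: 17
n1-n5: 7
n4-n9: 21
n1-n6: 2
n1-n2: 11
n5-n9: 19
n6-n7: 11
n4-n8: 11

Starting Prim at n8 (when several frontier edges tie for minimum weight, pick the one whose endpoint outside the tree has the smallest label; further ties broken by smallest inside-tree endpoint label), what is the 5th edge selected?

n2-n6

Prim's algorithm from n8:
Step 1: cheapest edge leaving the tree is n4-n8 (11); add n4.
Step 2: cheapest edge leaving the tree is n4-n5 (16); add n5.
Step 3: cheapest edge leaving the tree is n1-n5 (7); add n1.
Step 4: cheapest edge leaving the tree is n1-n6 (2); add n6.
Step 5: cheapest edge leaving the tree is n2-n6 (5); add n2.
Step 6: cheapest edge leaving the tree is n2-n7 (1); add n7.
Step 7: cheapest edge leaving the tree is n2-n9 (10); add n9.
The 5th edge added is n2-n6.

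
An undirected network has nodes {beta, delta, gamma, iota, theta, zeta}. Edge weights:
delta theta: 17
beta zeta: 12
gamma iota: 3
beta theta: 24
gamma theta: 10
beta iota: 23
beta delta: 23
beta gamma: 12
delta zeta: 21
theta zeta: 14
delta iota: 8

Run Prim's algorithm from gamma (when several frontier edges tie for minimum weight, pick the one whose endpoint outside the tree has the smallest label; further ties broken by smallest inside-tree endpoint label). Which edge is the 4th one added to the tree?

Grow the tree from gamma using Prim:
Step 1: frontier [gamma iota 3, gamma theta 10, beta gamma 12] → take gamma iota (3); add iota.
Step 2: frontier [gamma theta 10, beta gamma 12, delta iota 8, beta iota 23] → take delta iota (8); add delta.
Step 3: frontier [delta theta 17, delta zeta 21, beta delta 23, gamma theta 10, beta gamma 12, beta iota 23] → take gamma theta (10); add theta.
Step 4: frontier [delta zeta 21, beta delta 23, beta gamma 12, beta iota 23, theta zeta 14, beta theta 24] → take beta gamma (12); add beta.
Step 5: frontier [beta zeta 12, delta zeta 21, theta zeta 14] → take beta zeta (12); add zeta.
The 4th edge added is beta gamma.

beta-gamma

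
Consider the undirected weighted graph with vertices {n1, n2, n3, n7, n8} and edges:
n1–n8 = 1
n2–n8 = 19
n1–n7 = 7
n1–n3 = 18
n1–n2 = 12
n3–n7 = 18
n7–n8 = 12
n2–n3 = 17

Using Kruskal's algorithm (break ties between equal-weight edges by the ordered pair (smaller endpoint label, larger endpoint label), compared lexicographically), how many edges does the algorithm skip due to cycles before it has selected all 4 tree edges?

Kruskal's algorithm — process edges by increasing weight (ties by edge label):
n1–n8 (1): add — endpoints in different components.
n1–n7 (7): add — endpoints in different components.
n1–n2 (12): add — endpoints in different components.
n7–n8 (12): skip — n8 and n7 already connected.
n2–n3 (17): add — endpoints in different components.
Edges rejected before the tree was complete: 1.

1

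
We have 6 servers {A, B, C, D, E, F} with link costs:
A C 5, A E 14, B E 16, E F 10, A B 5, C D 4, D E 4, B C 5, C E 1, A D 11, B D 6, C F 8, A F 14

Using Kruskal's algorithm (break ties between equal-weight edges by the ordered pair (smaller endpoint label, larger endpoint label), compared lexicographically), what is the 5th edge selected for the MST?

Sort edges by weight, then run Kruskal:
C E (1): add — endpoints in different components.
C D (4): add — endpoints in different components.
D E (4): skip — D and E already connected.
A B (5): add — endpoints in different components.
A C (5): add — endpoints in different components.
B C (5): skip — B and C already connected.
B D (6): skip — B and D already connected.
C F (8): add — endpoints in different components.
The 5th edge added is C F.

C-F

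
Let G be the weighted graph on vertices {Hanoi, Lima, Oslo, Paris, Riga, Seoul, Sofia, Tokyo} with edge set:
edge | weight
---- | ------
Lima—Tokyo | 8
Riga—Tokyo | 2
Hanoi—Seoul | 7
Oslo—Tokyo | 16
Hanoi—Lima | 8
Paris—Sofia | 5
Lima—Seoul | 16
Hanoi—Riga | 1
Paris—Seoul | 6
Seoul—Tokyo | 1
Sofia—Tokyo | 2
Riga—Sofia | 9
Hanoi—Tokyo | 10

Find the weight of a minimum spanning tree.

Prim's algorithm from Paris:
Step 1: frontier [Paris—Sofia 5, Paris—Seoul 6] → take Paris—Sofia (5); add Sofia.
Step 2: frontier [Paris—Seoul 6, Sofia—Tokyo 2, Riga—Sofia 9] → take Sofia—Tokyo (2); add Tokyo.
Step 3: frontier [Paris—Seoul 6, Riga—Sofia 9, Seoul—Tokyo 1, Riga—Tokyo 2, Lima—Tokyo 8, Hanoi—Tokyo 10, Oslo—Tokyo 16] → take Seoul—Tokyo (1); add Seoul.
Step 4: frontier [Hanoi—Seoul 7, Lima—Seoul 16, Riga—Sofia 9, Riga—Tokyo 2, Lima—Tokyo 8, Hanoi—Tokyo 10, Oslo—Tokyo 16] → take Riga—Tokyo (2); add Riga.
Step 5: frontier [Hanoi—Riga 1, Hanoi—Seoul 7, Lima—Seoul 16, Lima—Tokyo 8, Hanoi—Tokyo 10, Oslo—Tokyo 16] → take Hanoi—Riga (1); add Hanoi.
Step 6: frontier [Hanoi—Lima 8, Lima—Seoul 16, Lima—Tokyo 8, Oslo—Tokyo 16] → take Hanoi—Lima (8); add Lima.
Step 7: frontier [Oslo—Tokyo 16] → take Oslo—Tokyo (16); add Oslo.
MST edges: Paris—Sofia, Sofia—Tokyo, Seoul—Tokyo, Riga—Tokyo, Hanoi—Riga, Hanoi—Lima, Oslo—Tokyo; total weight 5+2+1+2+1+8+16 = 35.

35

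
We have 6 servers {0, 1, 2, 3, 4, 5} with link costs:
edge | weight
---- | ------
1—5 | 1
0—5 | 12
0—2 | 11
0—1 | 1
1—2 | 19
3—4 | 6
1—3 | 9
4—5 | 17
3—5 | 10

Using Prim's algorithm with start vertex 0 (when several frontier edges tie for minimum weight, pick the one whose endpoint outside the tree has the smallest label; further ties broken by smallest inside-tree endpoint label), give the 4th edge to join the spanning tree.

3-4

Prim's algorithm from 0:
Step 1: cheapest edge leaving the tree is 0—1 (1); add 1.
Step 2: cheapest edge leaving the tree is 1—5 (1); add 5.
Step 3: cheapest edge leaving the tree is 1—3 (9); add 3.
Step 4: cheapest edge leaving the tree is 3—4 (6); add 4.
Step 5: cheapest edge leaving the tree is 0—2 (11); add 2.
The 4th edge added is 3—4.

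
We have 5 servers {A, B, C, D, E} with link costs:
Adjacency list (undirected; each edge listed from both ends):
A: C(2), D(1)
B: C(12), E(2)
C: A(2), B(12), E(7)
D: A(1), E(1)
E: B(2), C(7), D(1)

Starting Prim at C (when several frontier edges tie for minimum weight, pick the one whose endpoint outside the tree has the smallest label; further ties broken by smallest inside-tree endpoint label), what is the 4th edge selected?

Prim, starting at C.
Step 1: cheapest edge leaving the tree is A–C (2); add A.
Step 2: cheapest edge leaving the tree is A–D (1); add D.
Step 3: cheapest edge leaving the tree is D–E (1); add E.
Step 4: cheapest edge leaving the tree is B–E (2); add B.
The 4th edge added is B–E.

B-E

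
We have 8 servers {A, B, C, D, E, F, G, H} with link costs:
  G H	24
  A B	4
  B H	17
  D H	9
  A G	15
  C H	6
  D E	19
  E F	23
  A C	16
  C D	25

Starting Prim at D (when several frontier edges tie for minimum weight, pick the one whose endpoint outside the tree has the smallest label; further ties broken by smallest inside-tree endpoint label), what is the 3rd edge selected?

A-C

Prim's algorithm from D:
Step 1: frontier [D H 9, D E 19, C D 25] → take D H (9); add H.
Step 2: frontier [D E 19, C D 25, C H 6, B H 17, G H 24] → take C H (6); add C.
Step 3: frontier [A C 16, D E 19, B H 17, G H 24] → take A C (16); add A.
Step 4: frontier [A B 4, A G 15, D E 19, B H 17, G H 24] → take A B (4); add B.
Step 5: frontier [A G 15, D E 19, G H 24] → take A G (15); add G.
Step 6: frontier [D E 19] → take D E (19); add E.
Step 7: frontier [E F 23] → take E F (23); add F.
The 3rd edge added is A C.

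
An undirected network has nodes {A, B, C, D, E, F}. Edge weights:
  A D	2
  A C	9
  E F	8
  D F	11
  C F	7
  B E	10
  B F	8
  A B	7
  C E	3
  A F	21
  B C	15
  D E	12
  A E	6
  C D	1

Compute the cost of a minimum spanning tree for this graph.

Grow the tree from C using Prim:
Step 1: cheapest edge leaving the tree is C D (1); add D.
Step 2: cheapest edge leaving the tree is A D (2); add A.
Step 3: cheapest edge leaving the tree is C E (3); add E.
Step 4: cheapest edge leaving the tree is A B (7); add B.
Step 5: cheapest edge leaving the tree is C F (7); add F.
MST edges: C D, A D, C E, A B, C F; total weight 1+2+3+7+7 = 20.

20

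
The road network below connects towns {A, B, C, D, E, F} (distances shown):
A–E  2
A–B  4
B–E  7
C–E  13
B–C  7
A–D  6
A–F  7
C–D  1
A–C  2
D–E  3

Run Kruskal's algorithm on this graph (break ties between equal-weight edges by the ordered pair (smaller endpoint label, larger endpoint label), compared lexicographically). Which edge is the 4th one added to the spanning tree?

A-B

Kruskal's algorithm — process edges by increasing weight (ties by edge label):
C–D (1): add. Components now {A} {B} {C,D} {E} {F}
A–C (2): add. Components now {A,C,D} {B} {E} {F}
A–E (2): add. Components now {A,C,D,E} {B} {F}
D–E (3): skip — D and E already connected.
A–B (4): add. Components now {A,B,C,D,E} {F}
A–D (6): skip — A and D already connected.
A–F (7): add. Components now {A,B,C,D,E,F}
The 4th edge added is A–B.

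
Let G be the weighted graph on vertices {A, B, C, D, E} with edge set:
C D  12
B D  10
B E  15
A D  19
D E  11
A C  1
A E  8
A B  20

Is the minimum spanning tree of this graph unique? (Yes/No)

Yes

Kruskal's algorithm — process edges by increasing weight (ties by edge label):
A C (1): add. Components now {A,C} {B} {D} {E}
A E (8): add. Components now {A,C,E} {B} {D}
B D (10): add. Components now {A,C,E} {B,D}
D E (11): add. Components now {A,B,C,D,E}
Every non-tree edge has weight strictly greater than the heaviest edge on the tree path between its endpoints, so the MST is unique.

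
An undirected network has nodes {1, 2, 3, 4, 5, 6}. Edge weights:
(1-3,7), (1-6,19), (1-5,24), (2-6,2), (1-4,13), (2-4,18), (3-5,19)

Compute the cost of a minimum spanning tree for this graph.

Sort edges by weight, then run Kruskal:
2-6 (2): add — endpoints in different components.
1-3 (7): add — endpoints in different components.
1-4 (13): add — endpoints in different components.
2-4 (18): add — endpoints in different components.
1-6 (19): skip — 1 and 6 already connected.
3-5 (19): add — endpoints in different components.
MST edges: 2-6, 1-3, 1-4, 2-4, 3-5; total weight 2+7+13+18+19 = 59.

59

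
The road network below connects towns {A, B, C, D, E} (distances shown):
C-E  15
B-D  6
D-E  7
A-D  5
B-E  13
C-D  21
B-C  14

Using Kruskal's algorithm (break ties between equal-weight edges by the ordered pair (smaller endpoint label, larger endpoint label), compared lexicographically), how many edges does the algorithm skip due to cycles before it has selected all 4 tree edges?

Kruskal: consider edges lightest-first.
A-D (5): add. Components now {A,D} {B} {C} {E}
B-D (6): add. Components now {A,B,D} {C} {E}
D-E (7): add. Components now {A,B,D,E} {C}
B-E (13): skip — B and E already connected.
B-C (14): add. Components now {A,B,C,D,E}
Edges rejected before the tree was complete: 1.

1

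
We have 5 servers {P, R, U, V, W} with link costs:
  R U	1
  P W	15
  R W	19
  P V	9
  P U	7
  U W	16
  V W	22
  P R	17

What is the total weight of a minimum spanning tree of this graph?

32

Prim's algorithm from P:
Step 1: frontier [P U 7, P V 9, P W 15, P R 17] → take P U (7); add U.
Step 2: frontier [P V 9, P W 15, P R 17, R U 1, U W 16] → take R U (1); add R.
Step 3: frontier [P V 9, P W 15, R W 19, U W 16] → take P V (9); add V.
Step 4: frontier [P W 15, R W 19, U W 16, V W 22] → take P W (15); add W.
MST edges: P U, R U, P V, P W; total weight 7+1+9+15 = 32.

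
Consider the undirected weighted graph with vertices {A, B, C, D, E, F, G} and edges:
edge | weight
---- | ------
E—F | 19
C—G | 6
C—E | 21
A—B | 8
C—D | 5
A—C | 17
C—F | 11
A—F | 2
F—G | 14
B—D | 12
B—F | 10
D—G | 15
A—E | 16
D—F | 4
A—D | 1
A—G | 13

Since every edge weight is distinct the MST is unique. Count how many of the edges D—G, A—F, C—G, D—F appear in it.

2

Kruskal: consider edges lightest-first.
A—D (1): add. Components now {A,D} {B} {C} {E} {F} {G}
A—F (2): add. Components now {A,D,F} {B} {C} {E} {G}
D—F (4): skip — D and F already connected.
C—D (5): add. Components now {A,C,D,F} {B} {E} {G}
C—G (6): add. Components now {A,C,D,F,G} {B} {E}
A—B (8): add. Components now {A,B,C,D,F,G} {E}
B—F (10): skip — B and F already connected.
C—F (11): skip — C and F already connected.
B—D (12): skip — B and D already connected.
A—G (13): skip — A and G already connected.
F—G (14): skip — F and G already connected.
D—G (15): skip — D and G already connected.
A—E (16): add. Components now {A,B,C,D,E,F,G}
MST edge set: {A—D, A—F, C—D, C—G, A—B, A—E}.
Of the listed edges, {A—F, C—G} are in the MST → 2.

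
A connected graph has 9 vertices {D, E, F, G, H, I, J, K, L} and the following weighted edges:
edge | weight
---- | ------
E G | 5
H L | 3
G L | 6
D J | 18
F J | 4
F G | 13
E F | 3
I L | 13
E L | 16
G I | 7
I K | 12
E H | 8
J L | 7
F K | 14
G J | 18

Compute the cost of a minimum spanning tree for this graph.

Sort edges by weight, then run Kruskal:
E F (3): add — endpoints in different components.
H L (3): add — endpoints in different components.
F J (4): add — endpoints in different components.
E G (5): add — endpoints in different components.
G L (6): add — endpoints in different components.
G I (7): add — endpoints in different components.
J L (7): skip — J and L already connected.
E H (8): skip — E and H already connected.
I K (12): add — endpoints in different components.
F G (13): skip — F and G already connected.
I L (13): skip — I and L already connected.
F K (14): skip — F and K already connected.
E L (16): skip — E and L already connected.
D J (18): add — endpoints in different components.
MST edges: E F, H L, F J, E G, G L, G I, I K, D J; total weight 3+3+4+5+6+7+12+18 = 58.

58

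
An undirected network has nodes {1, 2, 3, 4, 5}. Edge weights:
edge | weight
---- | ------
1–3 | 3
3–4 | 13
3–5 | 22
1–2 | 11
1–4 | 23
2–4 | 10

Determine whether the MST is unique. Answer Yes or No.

Yes

Sort edges by weight, then run Kruskal:
1–3 (3): add — endpoints in different components.
2–4 (10): add — endpoints in different components.
1–2 (11): add — endpoints in different components.
3–4 (13): skip — 3 and 4 already connected.
3–5 (22): add — endpoints in different components.
Every non-tree edge has weight strictly greater than the heaviest edge on the tree path between its endpoints, so the MST is unique.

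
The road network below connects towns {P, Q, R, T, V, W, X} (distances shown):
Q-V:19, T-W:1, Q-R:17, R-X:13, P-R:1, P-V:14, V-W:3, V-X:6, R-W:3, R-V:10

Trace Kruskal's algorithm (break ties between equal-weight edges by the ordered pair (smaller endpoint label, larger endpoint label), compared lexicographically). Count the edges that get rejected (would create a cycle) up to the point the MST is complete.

3

Kruskal's algorithm — process edges by increasing weight (ties by edge label):
P-R (1): add — endpoints in different components.
T-W (1): add — endpoints in different components.
R-W (3): add — endpoints in different components.
V-W (3): add — endpoints in different components.
V-X (6): add — endpoints in different components.
R-V (10): skip — R and V already connected.
R-X (13): skip — X and R already connected.
P-V (14): skip — V and P already connected.
Q-R (17): add — endpoints in different components.
Edges rejected before the tree was complete: 3.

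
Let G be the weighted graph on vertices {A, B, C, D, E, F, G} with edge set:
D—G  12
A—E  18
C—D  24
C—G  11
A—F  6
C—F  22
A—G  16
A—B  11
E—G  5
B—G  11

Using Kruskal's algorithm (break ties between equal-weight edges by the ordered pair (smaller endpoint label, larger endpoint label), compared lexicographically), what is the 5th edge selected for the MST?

C-G

Kruskal: consider edges lightest-first.
E—G (5): add. Components now {A} {B} {C} {D} {E,G} {F}
A—F (6): add. Components now {A,F} {B} {C} {D} {E,G}
A—B (11): add. Components now {A,B,F} {C} {D} {E,G}
B—G (11): add. Components now {A,B,E,F,G} {C} {D}
C—G (11): add. Components now {A,B,C,E,F,G} {D}
D—G (12): add. Components now {A,B,C,D,E,F,G}
The 5th edge added is C—G.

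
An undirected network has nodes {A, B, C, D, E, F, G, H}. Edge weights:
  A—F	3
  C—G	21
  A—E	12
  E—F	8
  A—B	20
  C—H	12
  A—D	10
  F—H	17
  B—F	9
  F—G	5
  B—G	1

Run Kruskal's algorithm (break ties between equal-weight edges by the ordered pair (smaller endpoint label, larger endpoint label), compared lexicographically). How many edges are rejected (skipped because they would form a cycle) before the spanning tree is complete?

Sort edges by weight, then run Kruskal:
B—G (1): add — endpoints in different components.
A—F (3): add — endpoints in different components.
F—G (5): add — endpoints in different components.
E—F (8): add — endpoints in different components.
B—F (9): skip — B and F already connected.
A—D (10): add — endpoints in different components.
A—E (12): skip — A and E already connected.
C—H (12): add — endpoints in different components.
F—H (17): add — endpoints in different components.
Edges rejected before the tree was complete: 2.

2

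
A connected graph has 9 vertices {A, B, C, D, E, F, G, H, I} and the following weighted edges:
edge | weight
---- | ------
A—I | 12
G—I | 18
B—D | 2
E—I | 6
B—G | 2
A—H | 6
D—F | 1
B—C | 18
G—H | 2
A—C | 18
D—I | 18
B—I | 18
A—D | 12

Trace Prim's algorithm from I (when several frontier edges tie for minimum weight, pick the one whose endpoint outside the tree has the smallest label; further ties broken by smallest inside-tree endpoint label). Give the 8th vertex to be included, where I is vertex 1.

F

Prim, starting at I.
Step 1: frontier [E—I 6, A—I 12, B—I 18, D—I 18, G—I 18] → take E—I (6); add E.
Step 2: frontier [A—I 12, B—I 18, D—I 18, G—I 18] → take A—I (12); add A.
Step 3: frontier [A—H 6, A—D 12, A—C 18, B—I 18, D—I 18, G—I 18] → take A—H (6); add H.
Step 4: frontier [A—D 12, A—C 18, G—H 2, B—I 18, D—I 18, G—I 18] → take G—H (2); add G.
Step 5: frontier [A—D 12, A—C 18, B—G 2, B—I 18, D—I 18] → take B—G (2); add B.
Step 6: frontier [A—D 12, A—C 18, B—D 2, B—C 18, D—I 18] → take B—D (2); add D.
Step 7: frontier [A—C 18, B—C 18, D—F 1] → take D—F (1); add F.
Step 8: frontier [A—C 18, B—C 18] → take A—C (18); add C.
Vertex order: I, E, A, H, G, B, D, F, C. The 8th vertex is F.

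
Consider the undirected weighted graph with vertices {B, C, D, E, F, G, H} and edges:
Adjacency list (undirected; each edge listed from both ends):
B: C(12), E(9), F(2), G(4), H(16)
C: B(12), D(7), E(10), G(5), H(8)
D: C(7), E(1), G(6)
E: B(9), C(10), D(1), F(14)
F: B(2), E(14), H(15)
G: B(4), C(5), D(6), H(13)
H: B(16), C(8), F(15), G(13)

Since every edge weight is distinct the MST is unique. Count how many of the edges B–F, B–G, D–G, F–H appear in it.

Sort edges by weight, then run Kruskal:
D–E (1): add. Components now {B} {C} {D,E} {F} {G} {H}
B–F (2): add. Components now {B,F} {C} {D,E} {G} {H}
B–G (4): add. Components now {B,F,G} {C} {D,E} {H}
C–G (5): add. Components now {B,C,F,G} {D,E} {H}
D–G (6): add. Components now {B,C,D,E,F,G} {H}
C–D (7): skip — C and D already connected.
C–H (8): add. Components now {B,C,D,E,F,G,H}
MST edge set: {D–E, B–F, B–G, C–G, D–G, C–H}.
Of the listed edges, {B–F, B–G, D–G} are in the MST → 3.

3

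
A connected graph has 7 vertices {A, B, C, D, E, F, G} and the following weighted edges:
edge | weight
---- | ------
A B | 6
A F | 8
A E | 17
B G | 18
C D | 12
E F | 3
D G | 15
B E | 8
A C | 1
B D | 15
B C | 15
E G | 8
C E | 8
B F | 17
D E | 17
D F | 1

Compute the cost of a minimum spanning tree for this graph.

27

Grow the tree from G using Prim:
Step 1: cheapest edge leaving the tree is E G (8); add E.
Step 2: cheapest edge leaving the tree is E F (3); add F.
Step 3: cheapest edge leaving the tree is D F (1); add D.
Step 4: cheapest edge leaving the tree is A F (8); add A.
Step 5: cheapest edge leaving the tree is A C (1); add C.
Step 6: cheapest edge leaving the tree is A B (6); add B.
MST edges: E G, E F, D F, A F, A C, A B; total weight 8+3+1+8+1+6 = 27.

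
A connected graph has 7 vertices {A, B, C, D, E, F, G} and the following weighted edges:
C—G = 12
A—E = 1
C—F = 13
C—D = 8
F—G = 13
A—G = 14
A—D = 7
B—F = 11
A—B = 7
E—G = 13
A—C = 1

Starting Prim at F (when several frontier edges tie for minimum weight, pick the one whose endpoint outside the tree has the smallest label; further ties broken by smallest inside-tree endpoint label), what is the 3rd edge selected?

A-C

Grow the tree from F using Prim:
Step 1: frontier [B—F 11, C—F 13, F—G 13] → take B—F (11); add B.
Step 2: frontier [A—B 7, C—F 13, F—G 13] → take A—B (7); add A.
Step 3: frontier [A—C 1, A—E 1, A—D 7, A—G 14, C—F 13, F—G 13] → take A—C (1); add C.
Step 4: frontier [A—E 1, A—D 7, A—G 14, C—D 8, C—G 12, F—G 13] → take A—E (1); add E.
Step 5: frontier [A—D 7, A—G 14, C—D 8, C—G 12, E—G 13, F—G 13] → take A—D (7); add D.
Step 6: frontier [A—G 14, C—G 12, E—G 13, F—G 13] → take C—G (12); add G.
The 3rd edge added is A—C.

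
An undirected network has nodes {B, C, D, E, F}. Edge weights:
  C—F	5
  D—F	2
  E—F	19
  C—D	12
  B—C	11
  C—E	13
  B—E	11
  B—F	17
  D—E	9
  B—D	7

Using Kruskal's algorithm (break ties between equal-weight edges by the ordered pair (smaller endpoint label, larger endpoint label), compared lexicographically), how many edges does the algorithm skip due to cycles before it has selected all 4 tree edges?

Kruskal's algorithm — process edges by increasing weight (ties by edge label):
D—F (2): add — endpoints in different components.
C—F (5): add — endpoints in different components.
B—D (7): add — endpoints in different components.
D—E (9): add — endpoints in different components.
Edges rejected before the tree was complete: 0.

0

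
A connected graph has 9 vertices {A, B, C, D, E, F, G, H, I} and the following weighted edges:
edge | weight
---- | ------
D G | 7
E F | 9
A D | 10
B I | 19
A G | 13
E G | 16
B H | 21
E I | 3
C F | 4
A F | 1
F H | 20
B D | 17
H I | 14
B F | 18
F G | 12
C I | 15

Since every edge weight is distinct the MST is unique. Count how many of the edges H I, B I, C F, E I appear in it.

3

Kruskal: consider edges lightest-first.
A F (1): add — endpoints in different components.
E I (3): add — endpoints in different components.
C F (4): add — endpoints in different components.
D G (7): add — endpoints in different components.
E F (9): add — endpoints in different components.
A D (10): add — endpoints in different components.
F G (12): skip — F and G already connected.
A G (13): skip — A and G already connected.
H I (14): add — endpoints in different components.
C I (15): skip — C and I already connected.
E G (16): skip — E and G already connected.
B D (17): add — endpoints in different components.
MST edge set: {A F, E I, C F, D G, E F, A D, H I, B D}.
Of the listed edges, {H I, C F, E I} are in the MST → 3.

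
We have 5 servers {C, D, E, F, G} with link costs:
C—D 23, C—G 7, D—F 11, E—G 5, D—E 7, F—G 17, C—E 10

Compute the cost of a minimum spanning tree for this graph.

30

Prim, starting at G.
Step 1: cheapest edge leaving the tree is E—G (5); add E.
Step 2: cheapest edge leaving the tree is C—G (7); add C.
Step 3: cheapest edge leaving the tree is D—E (7); add D.
Step 4: cheapest edge leaving the tree is D—F (11); add F.
MST edges: E—G, C—G, D—E, D—F; total weight 5+7+7+11 = 30.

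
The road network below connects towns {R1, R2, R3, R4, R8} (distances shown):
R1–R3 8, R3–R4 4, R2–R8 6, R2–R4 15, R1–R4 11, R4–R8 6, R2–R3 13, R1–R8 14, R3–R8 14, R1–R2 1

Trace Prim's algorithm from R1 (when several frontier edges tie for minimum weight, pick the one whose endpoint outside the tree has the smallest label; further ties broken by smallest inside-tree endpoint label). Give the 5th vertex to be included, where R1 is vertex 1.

Prim's algorithm from R1:
Step 1: frontier [R1–R2 1, R1–R3 8, R1–R4 11, R1–R8 14] → take R1–R2 (1); add R2.
Step 2: frontier [R1–R3 8, R1–R4 11, R1–R8 14, R2–R8 6, R2–R3 13, R2–R4 15] → take R2–R8 (6); add R8.
Step 3: frontier [R1–R3 8, R1–R4 11, R2–R3 13, R2–R4 15, R4–R8 6, R3–R8 14] → take R4–R8 (6); add R4.
Step 4: frontier [R1–R3 8, R2–R3 13, R3–R4 4, R3–R8 14] → take R3–R4 (4); add R3.
Vertex order: R1, R2, R8, R4, R3. The 5th vertex is R3.

R3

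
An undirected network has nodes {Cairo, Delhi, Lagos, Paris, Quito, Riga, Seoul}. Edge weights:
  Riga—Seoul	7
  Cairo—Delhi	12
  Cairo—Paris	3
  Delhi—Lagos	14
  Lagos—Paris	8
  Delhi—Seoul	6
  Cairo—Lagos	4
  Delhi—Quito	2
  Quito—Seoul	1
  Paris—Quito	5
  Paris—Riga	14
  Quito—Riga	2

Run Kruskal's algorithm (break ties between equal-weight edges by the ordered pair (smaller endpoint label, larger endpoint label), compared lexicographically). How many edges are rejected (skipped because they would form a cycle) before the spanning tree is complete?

Kruskal's algorithm — process edges by increasing weight (ties by edge label):
Quito—Seoul (1): add. Components now {Riga} {Paris} {Delhi} {Quito,Seoul} {Cairo} {Lagos}
Delhi—Quito (2): add. Components now {Riga} {Paris} {Delhi,Quito,Seoul} {Cairo} {Lagos}
Quito—Riga (2): add. Components now {Delhi,Quito,Riga,Seoul} {Paris} {Cairo} {Lagos}
Cairo—Paris (3): add. Components now {Delhi,Quito,Riga,Seoul} {Cairo,Paris} {Lagos}
Cairo—Lagos (4): add. Components now {Delhi,Quito,Riga,Seoul} {Cairo,Lagos,Paris}
Paris—Quito (5): add. Components now {Cairo,Delhi,Lagos,Paris,Quito,Riga,Seoul}
Edges rejected before the tree was complete: 0.

0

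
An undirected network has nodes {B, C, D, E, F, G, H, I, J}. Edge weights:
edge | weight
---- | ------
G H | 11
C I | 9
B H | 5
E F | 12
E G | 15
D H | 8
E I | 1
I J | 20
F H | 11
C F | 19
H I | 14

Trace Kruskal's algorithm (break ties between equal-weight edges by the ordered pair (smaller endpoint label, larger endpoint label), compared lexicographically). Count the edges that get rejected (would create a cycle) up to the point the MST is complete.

Kruskal's algorithm — process edges by increasing weight (ties by edge label):
E I (1): add — endpoints in different components.
B H (5): add — endpoints in different components.
D H (8): add — endpoints in different components.
C I (9): add — endpoints in different components.
F H (11): add — endpoints in different components.
G H (11): add — endpoints in different components.
E F (12): add — endpoints in different components.
H I (14): skip — H and I already connected.
E G (15): skip — E and G already connected.
C F (19): skip — C and F already connected.
I J (20): add — endpoints in different components.
Edges rejected before the tree was complete: 3.

3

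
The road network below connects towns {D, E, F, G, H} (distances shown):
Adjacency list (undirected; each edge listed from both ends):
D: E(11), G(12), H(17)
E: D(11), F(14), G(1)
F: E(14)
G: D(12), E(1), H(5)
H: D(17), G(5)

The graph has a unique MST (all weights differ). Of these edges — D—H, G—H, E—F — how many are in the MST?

Sort edges by weight, then run Kruskal:
E—G (1): add — endpoints in different components.
G—H (5): add — endpoints in different components.
D—E (11): add — endpoints in different components.
D—G (12): skip — D and G already connected.
E—F (14): add — endpoints in different components.
MST edge set: {E—G, G—H, D—E, E—F}.
Of the listed edges, {G—H, E—F} are in the MST → 2.

2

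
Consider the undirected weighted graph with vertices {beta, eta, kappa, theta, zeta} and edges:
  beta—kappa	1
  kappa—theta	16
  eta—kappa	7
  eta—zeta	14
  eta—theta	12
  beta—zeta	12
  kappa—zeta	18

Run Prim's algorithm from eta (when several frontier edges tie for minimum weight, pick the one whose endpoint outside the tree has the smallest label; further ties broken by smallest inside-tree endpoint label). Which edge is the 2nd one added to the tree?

beta-kappa

Grow the tree from eta using Prim:
Step 1: cheapest edge leaving the tree is eta—kappa (7); add kappa.
Step 2: cheapest edge leaving the tree is beta—kappa (1); add beta.
Step 3: cheapest edge leaving the tree is eta—theta (12); add theta.
Step 4: cheapest edge leaving the tree is beta—zeta (12); add zeta.
The 2nd edge added is beta—kappa.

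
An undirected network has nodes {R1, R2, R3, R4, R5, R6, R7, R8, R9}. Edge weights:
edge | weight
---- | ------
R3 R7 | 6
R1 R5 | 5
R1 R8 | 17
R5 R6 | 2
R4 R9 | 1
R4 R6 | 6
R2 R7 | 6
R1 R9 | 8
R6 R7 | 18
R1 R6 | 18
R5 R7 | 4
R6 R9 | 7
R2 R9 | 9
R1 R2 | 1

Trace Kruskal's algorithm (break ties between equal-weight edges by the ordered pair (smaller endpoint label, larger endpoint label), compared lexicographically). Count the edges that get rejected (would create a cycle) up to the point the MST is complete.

Kruskal: consider edges lightest-first.
R1 R2 (1): add — endpoints in different components.
R4 R9 (1): add — endpoints in different components.
R5 R6 (2): add — endpoints in different components.
R5 R7 (4): add — endpoints in different components.
R1 R5 (5): add — endpoints in different components.
R2 R7 (6): skip — R2 and R7 already connected.
R3 R7 (6): add — endpoints in different components.
R4 R6 (6): add — endpoints in different components.
R6 R9 (7): skip — R6 and R9 already connected.
R1 R9 (8): skip — R1 and R9 already connected.
R2 R9 (9): skip — R2 and R9 already connected.
R1 R8 (17): add — endpoints in different components.
Edges rejected before the tree was complete: 4.

4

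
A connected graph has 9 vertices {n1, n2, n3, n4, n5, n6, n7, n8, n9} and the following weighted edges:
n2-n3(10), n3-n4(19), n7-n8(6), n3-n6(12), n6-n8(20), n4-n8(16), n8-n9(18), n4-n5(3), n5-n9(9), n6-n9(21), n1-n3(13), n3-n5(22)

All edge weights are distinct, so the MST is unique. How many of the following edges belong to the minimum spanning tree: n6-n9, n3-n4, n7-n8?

Sort edges by weight, then run Kruskal:
n4-n5 (3): add — endpoints in different components.
n7-n8 (6): add — endpoints in different components.
n5-n9 (9): add — endpoints in different components.
n2-n3 (10): add — endpoints in different components.
n3-n6 (12): add — endpoints in different components.
n1-n3 (13): add — endpoints in different components.
n4-n8 (16): add — endpoints in different components.
n8-n9 (18): skip — n8 and n9 already connected.
n3-n4 (19): add — endpoints in different components.
MST edge set: {n4-n5, n7-n8, n5-n9, n2-n3, n3-n6, n1-n3, n4-n8, n3-n4}.
Of the listed edges, {n3-n4, n7-n8} are in the MST → 2.

2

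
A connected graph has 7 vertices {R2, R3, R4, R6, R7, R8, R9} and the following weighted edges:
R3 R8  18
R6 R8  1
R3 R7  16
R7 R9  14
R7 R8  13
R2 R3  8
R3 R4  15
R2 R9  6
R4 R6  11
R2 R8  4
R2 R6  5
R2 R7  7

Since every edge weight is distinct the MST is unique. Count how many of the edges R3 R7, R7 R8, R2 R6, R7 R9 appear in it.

Kruskal's algorithm — process edges by increasing weight (ties by edge label):
R6 R8 (1): add — endpoints in different components.
R2 R8 (4): add — endpoints in different components.
R2 R6 (5): skip — R2 and R6 already connected.
R2 R9 (6): add — endpoints in different components.
R2 R7 (7): add — endpoints in different components.
R2 R3 (8): add — endpoints in different components.
R4 R6 (11): add — endpoints in different components.
MST edge set: {R6 R8, R2 R8, R2 R9, R2 R7, R2 R3, R4 R6}.
Of the listed edges, {} are in the MST → 0.

0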